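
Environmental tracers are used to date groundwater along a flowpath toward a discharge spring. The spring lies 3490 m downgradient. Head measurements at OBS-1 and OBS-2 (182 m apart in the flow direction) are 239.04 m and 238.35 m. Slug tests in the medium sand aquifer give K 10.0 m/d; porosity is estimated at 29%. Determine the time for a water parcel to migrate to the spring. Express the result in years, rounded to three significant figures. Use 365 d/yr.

73.1 years

Hydraulic gradient i = (239.04 − 238.35) / 182 = 0.69 / 182 = 0.003791
Darcy flux q = K·i = 10.0 × 0.003791 = 0.03791 m/d
v = Ki/n = 10.0·0.003791/0.29 = 0.1307 m/d
t = L / v = 3490 / 0.1307 = 26700 d
   = 26700 / 365 = 73.1 yr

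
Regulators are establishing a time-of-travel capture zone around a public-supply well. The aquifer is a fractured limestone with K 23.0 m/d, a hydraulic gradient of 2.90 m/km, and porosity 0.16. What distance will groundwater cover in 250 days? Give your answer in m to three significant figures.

q = Ki = 23.0 × 0.0029 = 0.06670 m/d
Seepage velocity v = q / n = 0.06670 / 0.16 = 0.4169 m/d
L = v × T = 0.4169 × 250 = 104.2 m

104 m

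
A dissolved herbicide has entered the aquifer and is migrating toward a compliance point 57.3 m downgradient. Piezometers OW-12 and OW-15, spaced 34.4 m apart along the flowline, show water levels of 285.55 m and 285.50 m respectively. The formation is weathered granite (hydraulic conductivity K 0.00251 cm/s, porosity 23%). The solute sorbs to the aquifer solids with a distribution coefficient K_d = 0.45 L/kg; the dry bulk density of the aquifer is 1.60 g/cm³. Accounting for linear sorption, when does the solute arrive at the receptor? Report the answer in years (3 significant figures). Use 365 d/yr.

Hydraulic gradient i = (285.55 − 285.50) / 34.4 = 0.05 / 34.4 = 0.001453
K = 0.00251 cm/s × 864 = 2.169 m/d
Specific discharge q = 2.169 × 0.001453 = 0.003152 m/d
v = Ki/n = 2.169·0.001453/0.23 = 0.01370 m/d
Retardation R = 1 + ρ_b·K_d/n = 1 + 1.60×0.45/0.23 = 4.130
Contaminant velocity v_c = v/R = 0.01370/4.130 = 0.003318 m/d
t = L/v_c = 57.3/0.003318 = 17270 d
   = 17270/365 = 47.3 yr

47.3 years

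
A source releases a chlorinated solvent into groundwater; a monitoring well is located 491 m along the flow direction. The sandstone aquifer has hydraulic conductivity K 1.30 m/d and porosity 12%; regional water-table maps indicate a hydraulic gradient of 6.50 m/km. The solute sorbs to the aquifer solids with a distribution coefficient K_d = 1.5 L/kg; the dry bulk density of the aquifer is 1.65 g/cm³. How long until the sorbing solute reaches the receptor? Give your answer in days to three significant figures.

Specific discharge q = 1.30 × 0.0065 = 0.008450 m/d
Seepage velocity v = q / n = 0.008450 / 0.12 = 0.07042 m/d
Retardation R = 1 + ρ_b·K_d/n = 1 + 1.65×1.5/0.12 = 21.62
Contaminant velocity v_c = v/R = 0.07042/21.62 = 0.003256 m/d
t = L/v_c = 491/0.003256 = 150800 d

151000 days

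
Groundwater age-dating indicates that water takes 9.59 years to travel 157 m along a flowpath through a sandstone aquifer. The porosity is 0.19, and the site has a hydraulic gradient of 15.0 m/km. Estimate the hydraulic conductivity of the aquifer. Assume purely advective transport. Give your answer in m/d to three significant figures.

t = 9.59 years = 3500 d
v = L / t = 157 / 3500 = 0.04485 m/d
K = v · n / i = 0.04485 × 0.19 / 0.015 = 0.568 m/d

0.568 m/d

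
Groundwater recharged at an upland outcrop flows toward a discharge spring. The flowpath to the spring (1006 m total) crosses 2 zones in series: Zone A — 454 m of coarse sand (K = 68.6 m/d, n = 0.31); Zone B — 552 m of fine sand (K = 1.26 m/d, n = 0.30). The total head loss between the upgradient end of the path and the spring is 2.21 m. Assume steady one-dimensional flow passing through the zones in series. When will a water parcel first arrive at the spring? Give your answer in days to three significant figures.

Steady 1-D flow in series ⇒ the Darcy flux q is identical in every zone and the zone head losses add (resistances L/K in series).
Σ(L/K) = 454/68.6 + 552/1.26 = 6.618 + 438.1 = 444.7 d
q = ΔH / Σ(L/K) = 2.21 / 444.7 = 0.004969 m/d (same in every zone)
Zone A: v = q/n = 0.004969/0.31 = 0.01603 m/d → t_A = 454/0.01603 = 28320 d
Zone B: v = q/n = 0.004969/0.30 = 0.01656 m/d → t_B = 552/0.01656 = 33320 d
Total t = 28320 + 33320 = 61640 d

61600 days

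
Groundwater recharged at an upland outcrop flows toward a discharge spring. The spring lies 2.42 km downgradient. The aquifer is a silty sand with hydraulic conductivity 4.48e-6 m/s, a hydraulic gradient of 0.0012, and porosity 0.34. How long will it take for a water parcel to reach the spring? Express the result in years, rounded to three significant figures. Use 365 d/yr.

K = 4.48e-6 m/s × 86400 s/d = 0.3871 m/d
q = Ki = 0.3871 × 0.0012 = 4.645e-4 m/d
v_s = q/n_e = 4.645e-4/0.34 = 0.001366 m/d
L = 2.42 km = 2420 m
t = L / v = 2420 / 0.001366 = 1.771e6 d
   = 1.771e6 / 365 = 4850 yr

4850 years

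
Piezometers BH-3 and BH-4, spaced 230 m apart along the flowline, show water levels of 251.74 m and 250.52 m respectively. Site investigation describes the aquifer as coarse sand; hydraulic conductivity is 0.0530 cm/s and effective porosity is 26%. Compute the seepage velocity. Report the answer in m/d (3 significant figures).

Hydraulic gradient i = (251.74 − 250.52) / 230 = 1.22 / 230 = 0.005304
K = 0.0530 cm/s × 864 = 45.79 m/d
Darcy flux q = K·i = 45.79 × 0.005304 = 0.2429 m/d
v = Ki/n = 45.79·0.005304/0.26 = 0.9342 m/d

0.934 m/d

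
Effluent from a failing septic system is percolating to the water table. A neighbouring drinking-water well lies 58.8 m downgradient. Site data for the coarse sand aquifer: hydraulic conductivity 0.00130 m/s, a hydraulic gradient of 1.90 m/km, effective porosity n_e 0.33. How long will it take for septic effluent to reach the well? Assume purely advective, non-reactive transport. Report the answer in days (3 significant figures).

K = 0.00130 m/s × 86400 s/d = 112.3 m/d
q = Ki = 112.3 × 0.0019 = 0.2134 m/d
Seepage velocity v = q / n = 0.2134 / 0.33 = 0.6467 m/d
t = L / v = 58.8 / 0.6467 = 90.92 d

90.9 days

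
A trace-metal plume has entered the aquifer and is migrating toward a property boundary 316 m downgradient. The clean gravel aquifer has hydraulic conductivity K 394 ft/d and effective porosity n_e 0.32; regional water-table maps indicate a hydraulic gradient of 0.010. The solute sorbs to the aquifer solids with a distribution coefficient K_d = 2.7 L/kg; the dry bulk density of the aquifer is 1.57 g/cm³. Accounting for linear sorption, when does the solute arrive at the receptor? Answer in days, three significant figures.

1200 days

K = 394 ft/d × 0.3048 = 120.1 m/d
q = Ki = 120.1 × 0.010 = 1.201 m/d
Seepage velocity v = q / n = 1.201 / 0.32 = 3.753 m/d
Retardation R = 1 + ρ_b·K_d/n = 1 + 1.57×2.7/0.32 = 14.25
Contaminant velocity v_c = v/R = 3.753/14.25 = 0.2634 m/d
t = L/v_c = 316/0.2634 = 1200 d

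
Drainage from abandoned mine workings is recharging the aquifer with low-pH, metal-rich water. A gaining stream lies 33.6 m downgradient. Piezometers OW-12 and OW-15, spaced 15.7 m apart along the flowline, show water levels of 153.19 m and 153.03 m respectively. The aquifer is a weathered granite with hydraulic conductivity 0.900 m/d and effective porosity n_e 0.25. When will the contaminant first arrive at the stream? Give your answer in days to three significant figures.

916 days

Hydraulic gradient i = (153.19 − 153.03) / 15.7 = 0.16 / 15.7 = 0.01019
Darcy flux q = K·i = 0.900 × 0.01019 = 0.009172 m/d
v = Ki/n = 0.900·0.01019/0.25 = 0.03669 m/d
t = L / v = 33.6 / 0.03669 = 915.8 d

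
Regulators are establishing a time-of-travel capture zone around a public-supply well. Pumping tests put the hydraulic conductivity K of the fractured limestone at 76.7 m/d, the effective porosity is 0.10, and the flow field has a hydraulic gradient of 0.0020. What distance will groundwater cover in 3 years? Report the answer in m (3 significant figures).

Darcy flux q = K·i = 76.7 × 0.0020 = 0.1534 m/d
Average linear velocity = 0.1534 / 0.10 = 1.534 m/d
T = 3 yr × 365 = 1095 d
L = v × T = 1.534 × 1095 = 1680 m

1680 m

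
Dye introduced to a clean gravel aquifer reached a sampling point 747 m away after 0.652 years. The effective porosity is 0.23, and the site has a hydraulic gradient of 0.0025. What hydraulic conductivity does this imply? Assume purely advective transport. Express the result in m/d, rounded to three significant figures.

289 m/d

t = 0.652 years = 238.0 d
v = L / t = 747 / 238.0 = 3.139 m/d
K = v · n / i = 3.139 × 0.23 / 0.0025 = 289 m/d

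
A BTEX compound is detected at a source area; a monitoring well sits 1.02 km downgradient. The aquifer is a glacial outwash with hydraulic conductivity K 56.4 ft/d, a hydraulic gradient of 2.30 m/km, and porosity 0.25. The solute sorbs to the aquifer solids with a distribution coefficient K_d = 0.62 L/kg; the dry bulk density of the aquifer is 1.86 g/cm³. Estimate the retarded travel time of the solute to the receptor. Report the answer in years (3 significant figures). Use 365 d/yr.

K = 56.4 ft/d × 0.3048 = 17.19 m/d
q = Ki = 17.19 × 0.0023 = 0.03954 m/d
v_s = q/n_e = 0.03954/0.25 = 0.1582 m/d
Retardation R = 1 + ρ_b·K_d/n = 1 + 1.86×0.62/0.25 = 5.613
Contaminant velocity v_c = v/R = 0.1582/5.613 = 0.02818 m/d
L = 1.02 km = 1020 m
t = L/v_c = 1020/0.02818 = 36200 d
   = 36200/365 = 99.2 yr

99.2 years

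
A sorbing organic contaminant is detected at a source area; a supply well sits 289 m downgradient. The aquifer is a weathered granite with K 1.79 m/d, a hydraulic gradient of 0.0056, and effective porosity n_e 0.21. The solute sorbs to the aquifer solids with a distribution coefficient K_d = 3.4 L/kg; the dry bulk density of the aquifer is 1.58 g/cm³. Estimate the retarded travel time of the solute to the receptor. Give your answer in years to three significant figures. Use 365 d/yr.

441 years

q = Ki = 1.79 × 0.0056 = 0.01002 m/d
Average linear velocity = 0.01002 / 0.21 = 0.04773 m/d
Retardation R = 1 + ρ_b·K_d/n = 1 + 1.58×3.4/0.21 = 26.58
Contaminant velocity v_c = v/R = 0.04773/26.58 = 0.001796 m/d
t = L/v_c = 289/0.001796 = 160900 d
   = 160900/365 = 441 yr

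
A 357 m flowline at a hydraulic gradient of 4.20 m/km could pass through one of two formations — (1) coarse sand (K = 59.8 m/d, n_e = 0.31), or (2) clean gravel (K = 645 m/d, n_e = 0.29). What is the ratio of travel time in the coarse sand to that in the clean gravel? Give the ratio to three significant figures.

Unit 1 (coarse sand): v = 59.8×0.0042/0.31 = 0.8102 m/d, t = 357/0.8102 = 440.6 d
Unit 2 (clean gravel): v = 645×0.0042/0.29 = 9.341 m/d, t = 357/9.341 = 38.22 d
t(coarse sand) / t(clean gravel) = 440.6/38.22 = 11.5

11.5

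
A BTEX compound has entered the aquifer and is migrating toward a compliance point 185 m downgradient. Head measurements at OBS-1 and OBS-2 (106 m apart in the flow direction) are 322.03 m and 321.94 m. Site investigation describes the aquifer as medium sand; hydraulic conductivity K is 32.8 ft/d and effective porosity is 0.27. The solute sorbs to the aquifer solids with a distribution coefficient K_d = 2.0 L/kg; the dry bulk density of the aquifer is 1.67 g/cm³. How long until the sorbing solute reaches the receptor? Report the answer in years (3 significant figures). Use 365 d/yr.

216 years

Hydraulic gradient i = (322.03 − 321.94) / 106 = 0.09 / 106 = 8.491e-4
K = 32.8 ft/d × 0.3048 = 9.997 m/d
Darcy flux q = K·i = 9.997 × 8.491e-4 = 0.008488 m/d
Average linear velocity = 0.008488 / 0.27 = 0.03144 m/d
Retardation R = 1 + ρ_b·K_d/n = 1 + 1.67×2.0/0.27 = 13.37
Contaminant velocity v_c = v/R = 0.03144/13.37 = 0.002351 m/d
t = L/v_c = 185/0.002351 = 78680 d
   = 78680/365 = 216 yr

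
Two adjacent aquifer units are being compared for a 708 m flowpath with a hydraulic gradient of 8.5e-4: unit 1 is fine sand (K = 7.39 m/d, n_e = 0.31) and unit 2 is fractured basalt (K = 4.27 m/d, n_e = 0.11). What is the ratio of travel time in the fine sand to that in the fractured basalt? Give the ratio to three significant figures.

1.63

Unit 1 (fine sand): v = 7.39×8.5e-4/0.31 = 0.02026 m/d, t = 708/0.02026 = 34940 d
Unit 2 (fractured basalt): v = 4.27×8.5e-4/0.11 = 0.03300 m/d, t = 708/0.03300 = 21460 d
t(fine sand) / t(fractured basalt) = 34940/21460 = 1.63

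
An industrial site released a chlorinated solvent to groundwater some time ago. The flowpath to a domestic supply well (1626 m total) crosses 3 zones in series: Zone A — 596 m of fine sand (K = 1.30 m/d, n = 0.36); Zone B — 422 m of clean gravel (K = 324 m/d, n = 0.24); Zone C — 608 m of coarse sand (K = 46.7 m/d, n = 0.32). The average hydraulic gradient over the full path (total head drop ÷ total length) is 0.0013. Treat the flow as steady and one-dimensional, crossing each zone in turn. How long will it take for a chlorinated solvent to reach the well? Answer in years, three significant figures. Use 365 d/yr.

313 years

Steady 1-D flow in series ⇒ the Darcy flux q is identical in every zone and the zone head losses add (resistances L/K in series).
Σ(L/K) = 596/1.30 + 422/324 + 608/46.7 = 458.5 + 1.302 + 13.02 = 472.8 d
K_eq = L_total / Σ(L/K) = 1626 / 472.8 = 3.439 m/d
q = K_eq · i = 3.439 × 0.0013 = 0.004471 m/d (same in every zone)
Zone A: v = q/n = 0.004471/0.36 = 0.01242 m/d → t_A = 596/0.01242 = 47990 d
Zone B: v = q/n = 0.004471/0.24 = 0.01863 m/d → t_B = 422/0.01863 = 22650 d
Zone C: v = q/n = 0.004471/0.32 = 0.01397 m/d → t_C = 608/0.01397 = 43520 d
Total t = 47990 + 22650 + 43520 = 114200 d
   = 114200 / 365 = 313 yr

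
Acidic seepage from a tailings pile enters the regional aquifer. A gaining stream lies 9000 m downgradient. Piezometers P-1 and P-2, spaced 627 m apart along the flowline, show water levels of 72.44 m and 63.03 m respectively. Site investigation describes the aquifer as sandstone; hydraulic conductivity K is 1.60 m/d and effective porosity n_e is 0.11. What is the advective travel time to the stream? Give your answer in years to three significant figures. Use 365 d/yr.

Hydraulic gradient i = (72.44 − 63.03) / 627 = 9.41 / 627 = 0.01501
Darcy flux q = K·i = 1.60 × 0.01501 = 0.02401 m/d
Average linear velocity = 0.02401 / 0.11 = 0.2183 m/d
t = L / v = 9000 / 0.2183 = 41230 d
   = 41230 / 365 = 113 yr

113 years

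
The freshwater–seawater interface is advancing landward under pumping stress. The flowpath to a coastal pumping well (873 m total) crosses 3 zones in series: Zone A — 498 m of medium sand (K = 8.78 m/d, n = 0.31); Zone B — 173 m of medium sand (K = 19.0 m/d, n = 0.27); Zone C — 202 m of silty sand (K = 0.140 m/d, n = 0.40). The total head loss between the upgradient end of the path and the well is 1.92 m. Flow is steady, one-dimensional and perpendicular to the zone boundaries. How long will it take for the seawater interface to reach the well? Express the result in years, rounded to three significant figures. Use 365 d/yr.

607 years

Steady 1-D flow in series ⇒ the Darcy flux q is identical in every zone and the zone head losses add (resistances L/K in series).
Σ(L/K) = 498/8.78 + 173/19.0 + 202/0.140 = 56.72 + 9.105 + 1443 = 1509 d
q = ΔH / Σ(L/K) = 1.92 / 1509 = 0.001273 m/d (same in every zone)
Zone A: v = q/n = 0.001273/0.31 = 0.004105 m/d → t_A = 498/0.004105 = 121300 d
Zone B: v = q/n = 0.001273/0.27 = 0.004713 m/d → t_B = 173/0.004713 = 36700 d
Zone C: v = q/n = 0.001273/0.40 = 0.003182 m/d → t_C = 202/0.003182 = 63490 d
Total t = 121300 + 36700 + 63490 = 221500 d
   = 221500 / 365 = 607 yr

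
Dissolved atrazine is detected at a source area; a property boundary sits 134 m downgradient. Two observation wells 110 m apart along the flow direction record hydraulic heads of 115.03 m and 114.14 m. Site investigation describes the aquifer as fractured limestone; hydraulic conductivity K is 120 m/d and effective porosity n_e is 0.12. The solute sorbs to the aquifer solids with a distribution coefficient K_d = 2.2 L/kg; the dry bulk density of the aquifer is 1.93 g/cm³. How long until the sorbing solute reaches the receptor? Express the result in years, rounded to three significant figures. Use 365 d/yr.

Hydraulic gradient i = (115.03 − 114.14) / 110 = 0.89 / 110 = 0.008091
Specific discharge q = 120 × 0.008091 = 0.9709 m/d
Average linear velocity = 0.9709 / 0.12 = 8.091 m/d
Retardation R = 1 + ρ_b·K_d/n = 1 + 1.93×2.2/0.12 = 36.38
Contaminant velocity v_c = v/R = 8.091/36.38 = 0.2224 m/d
t = L/v_c = 134/0.2224 = 602.6 d
   = 602.6/365 = 1.65 yr

1.65 years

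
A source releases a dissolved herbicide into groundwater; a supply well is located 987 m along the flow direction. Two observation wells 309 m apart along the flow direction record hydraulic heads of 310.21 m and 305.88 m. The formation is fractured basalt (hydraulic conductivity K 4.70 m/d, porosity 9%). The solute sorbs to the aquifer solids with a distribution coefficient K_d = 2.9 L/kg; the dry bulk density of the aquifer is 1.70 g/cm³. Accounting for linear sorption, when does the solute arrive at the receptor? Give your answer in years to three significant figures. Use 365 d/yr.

206 years

Hydraulic gradient i = (310.21 − 305.88) / 309 = 4.33 / 309 = 0.01401
Specific discharge q = 4.70 × 0.01401 = 0.06586 m/d
v = Ki/n = 4.70·0.01401/0.09 = 0.7318 m/d
Retardation R = 1 + ρ_b·K_d/n = 1 + 1.70×2.9/0.09 = 55.78
Contaminant velocity v_c = v/R = 0.7318/55.78 = 0.01312 m/d
t = L/v_c = 987/0.01312 = 75230 d
   = 75230/365 = 206 yr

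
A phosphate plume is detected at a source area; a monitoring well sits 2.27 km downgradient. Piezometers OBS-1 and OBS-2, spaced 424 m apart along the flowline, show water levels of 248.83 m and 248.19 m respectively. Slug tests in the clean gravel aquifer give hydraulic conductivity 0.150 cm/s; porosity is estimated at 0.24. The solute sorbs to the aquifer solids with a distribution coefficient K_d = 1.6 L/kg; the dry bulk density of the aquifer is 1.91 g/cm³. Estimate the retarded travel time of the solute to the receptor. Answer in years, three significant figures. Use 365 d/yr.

Hydraulic gradient i = (248.83 − 248.19) / 424 = 0.64 / 424 = 0.001509
K = 0.150 cm/s × 864 = 129.6 m/d
q = Ki = 129.6 × 0.001509 = 0.1956 m/d
v_s = q/n_e = 0.1956/0.24 = 0.8151 m/d
Retardation R = 1 + ρ_b·K_d/n = 1 + 1.91×1.6/0.24 = 13.73
Contaminant velocity v_c = v/R = 0.8151/13.73 = 0.05935 m/d
L = 2.27 km = 2270 m
t = L/v_c = 2270/0.05935 = 38250 d
   = 38250/365 = 105 yr

105 years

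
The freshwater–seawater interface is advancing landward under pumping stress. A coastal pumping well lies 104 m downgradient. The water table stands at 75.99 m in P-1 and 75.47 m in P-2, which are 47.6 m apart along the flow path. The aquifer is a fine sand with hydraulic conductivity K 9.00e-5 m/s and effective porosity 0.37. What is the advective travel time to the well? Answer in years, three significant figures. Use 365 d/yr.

1.24 years

Hydraulic gradient i = (75.99 − 75.47) / 47.6 = 0.52 / 47.6 = 0.01092
K = 9.00e-5 m/s × 86400 s/d = 7.776 m/d
q = Ki = 7.776 × 0.01092 = 0.08495 m/d
v_s = q/n_e = 0.08495/0.37 = 0.2296 m/d
t = L / v = 104 / 0.2296 = 453.0 d
   = 453.0 / 365 = 1.24 yr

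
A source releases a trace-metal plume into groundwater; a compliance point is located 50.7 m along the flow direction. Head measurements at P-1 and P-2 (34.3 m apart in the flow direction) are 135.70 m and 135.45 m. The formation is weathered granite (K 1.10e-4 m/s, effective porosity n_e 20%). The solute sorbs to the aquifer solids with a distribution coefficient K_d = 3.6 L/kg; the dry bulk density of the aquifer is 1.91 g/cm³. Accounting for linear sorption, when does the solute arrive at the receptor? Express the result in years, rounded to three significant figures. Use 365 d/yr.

14.2 years

Hydraulic gradient i = (135.70 − 135.45) / 34.3 = 0.25 / 34.3 = 0.007289
K = 1.10e-4 m/s × 86400 s/d = 9.504 m/d
Specific discharge q = 9.504 × 0.007289 = 0.06927 m/d
Average linear velocity = 0.06927 / 0.20 = 0.3464 m/d
Retardation R = 1 + ρ_b·K_d/n = 1 + 1.91×3.6/0.20 = 35.38
Contaminant velocity v_c = v/R = 0.3464/35.38 = 0.009790 m/d
t = L/v_c = 50.7/0.009790 = 5179 d
   = 5179/365 = 14.2 yr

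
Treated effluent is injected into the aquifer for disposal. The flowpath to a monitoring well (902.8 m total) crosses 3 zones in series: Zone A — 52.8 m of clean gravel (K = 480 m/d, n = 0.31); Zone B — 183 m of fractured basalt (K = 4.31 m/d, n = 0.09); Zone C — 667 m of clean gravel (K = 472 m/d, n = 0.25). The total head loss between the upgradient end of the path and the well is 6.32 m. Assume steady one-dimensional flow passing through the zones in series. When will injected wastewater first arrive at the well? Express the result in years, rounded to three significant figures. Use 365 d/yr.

3.81 years

Continuity: the same q passes through each zone, so ΔH = q·Σ(L_j/K_j) — the zones act as resistances in series.
Σ(L/K) = 52.8/480 + 183/4.31 + 667/472 = 0.1100 + 42.46 + 1.413 = 43.98 d
q = ΔH / Σ(L/K) = 6.32 / 43.98 = 0.1437 m/d (same in every zone)
Zone A: v = q/n = 0.1437/0.31 = 0.4635 m/d → t_A = 52.8/0.4635 = 113.9 d
Zone B: v = q/n = 0.1437/0.09 = 1.597 m/d → t_B = 183/1.597 = 114.6 d
Zone C: v = q/n = 0.1437/0.25 = 0.5748 m/d → t_C = 667/0.5748 = 1160 d
Total t = 113.9 + 114.6 + 1160 = 1389 d
   = 1389 / 365 = 3.81 yr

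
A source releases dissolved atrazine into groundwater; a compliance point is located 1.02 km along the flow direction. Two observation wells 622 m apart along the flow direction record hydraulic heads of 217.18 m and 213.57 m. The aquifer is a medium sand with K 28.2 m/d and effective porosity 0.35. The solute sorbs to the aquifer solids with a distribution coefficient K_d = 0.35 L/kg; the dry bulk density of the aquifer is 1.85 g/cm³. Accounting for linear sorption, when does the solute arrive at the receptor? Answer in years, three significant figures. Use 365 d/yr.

Hydraulic gradient i = (217.18 − 213.57) / 622 = 3.61 / 622 = 0.005804
q = Ki = 28.2 × 0.005804 = 0.1637 m/d
v_s = q/n_e = 0.1637/0.35 = 0.4676 m/d
Retardation R = 1 + ρ_b·K_d/n = 1 + 1.85×0.35/0.35 = 2.850
Contaminant velocity v_c = v/R = 0.4676/2.850 = 0.1641 m/d
L = 1.02 km = 1020 m
t = L/v_c = 1020/0.1641 = 6217 d
   = 6217/365 = 17.0 yr

17.0 years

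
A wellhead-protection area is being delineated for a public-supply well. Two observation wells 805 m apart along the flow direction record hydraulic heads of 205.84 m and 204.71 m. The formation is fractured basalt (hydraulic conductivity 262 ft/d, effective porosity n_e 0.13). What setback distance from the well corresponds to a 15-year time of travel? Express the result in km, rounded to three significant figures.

Hydraulic gradient i = (205.84 − 204.71) / 805 = 1.13 / 805 = 0.001404
K = 262 ft/d × 0.3048 = 79.86 m/d
Darcy flux q = K·i = 79.86 × 0.001404 = 0.1121 m/d
v = Ki/n = 79.86·0.001404/0.13 = 0.8623 m/d
T = 15 yr × 365 = 5475 d
L = v × T = 0.8623 × 5475 = 4721 m
   = 4.72 km

4.72 km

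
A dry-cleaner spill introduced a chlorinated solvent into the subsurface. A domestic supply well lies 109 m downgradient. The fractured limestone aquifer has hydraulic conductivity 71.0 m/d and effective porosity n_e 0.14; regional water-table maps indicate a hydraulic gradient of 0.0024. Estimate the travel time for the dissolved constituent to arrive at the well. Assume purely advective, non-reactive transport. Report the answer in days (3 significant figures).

q = Ki = 71.0 × 0.0024 = 0.1704 m/d
Average linear velocity = 0.1704 / 0.14 = 1.217 m/d
t = L / v = 109 / 1.217 = 89.55 d

89.6 days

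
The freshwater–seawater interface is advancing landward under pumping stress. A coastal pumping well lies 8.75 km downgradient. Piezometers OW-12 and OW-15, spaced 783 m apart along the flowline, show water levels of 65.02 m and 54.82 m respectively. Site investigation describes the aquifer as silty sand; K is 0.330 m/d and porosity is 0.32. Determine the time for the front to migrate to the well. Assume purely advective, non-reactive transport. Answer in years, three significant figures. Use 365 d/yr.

Hydraulic gradient i = (65.02 − 54.82) / 783 = 10.20 / 783 = 0.01303
Specific discharge q = 0.330 × 0.01303 = 0.004299 m/d
v = Ki/n = 0.330·0.01303/0.32 = 0.01343 m/d
L = 8.75 km = 8750 m
t = L / v = 8750 / 0.01343 = 651300 d
   = 651300 / 365 = 1780 yr

1780 years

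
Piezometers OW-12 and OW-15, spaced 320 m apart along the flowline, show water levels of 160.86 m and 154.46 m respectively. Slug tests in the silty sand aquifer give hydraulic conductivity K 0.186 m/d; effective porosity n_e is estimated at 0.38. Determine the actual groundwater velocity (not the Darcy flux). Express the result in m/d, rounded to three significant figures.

0.00979 m/d

Hydraulic gradient i = (160.86 − 154.46) / 320 = 6.40 / 320 = 0.02000
Darcy flux q = K·i = 0.186 × 0.02000 = 0.003720 m/d
v_s = q/n_e = 0.003720/0.38 = 0.009789 m/d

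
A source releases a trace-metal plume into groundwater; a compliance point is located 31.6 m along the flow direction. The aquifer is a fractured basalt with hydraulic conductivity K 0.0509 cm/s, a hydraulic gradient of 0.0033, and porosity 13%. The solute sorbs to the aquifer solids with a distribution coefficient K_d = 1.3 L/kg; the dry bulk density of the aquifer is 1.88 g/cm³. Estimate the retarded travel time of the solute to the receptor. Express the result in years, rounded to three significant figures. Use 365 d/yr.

K = 0.0509 cm/s × 864 = 43.98 m/d
q = Ki = 43.98 × 0.0033 = 0.1451 m/d
v = Ki/n = 43.98·0.0033/0.13 = 1.116 m/d
Retardation R = 1 + ρ_b·K_d/n = 1 + 1.88×1.3/0.13 = 19.80
Contaminant velocity v_c = v/R = 1.116/19.80 = 0.05638 m/d
t = L/v_c = 31.6/0.05638 = 560.5 d
   = 560.5/365 = 1.54 yr

1.54 years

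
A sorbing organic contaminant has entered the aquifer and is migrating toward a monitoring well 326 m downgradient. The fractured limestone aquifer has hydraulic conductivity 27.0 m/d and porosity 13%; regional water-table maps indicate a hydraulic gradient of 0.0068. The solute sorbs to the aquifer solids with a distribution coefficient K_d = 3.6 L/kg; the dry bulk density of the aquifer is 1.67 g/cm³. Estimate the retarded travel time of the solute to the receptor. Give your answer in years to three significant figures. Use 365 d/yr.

29.9 years

q = Ki = 27.0 × 0.0068 = 0.1836 m/d
v_s = q/n_e = 0.1836/0.13 = 1.412 m/d
Retardation R = 1 + ρ_b·K_d/n = 1 + 1.67×3.6/0.13 = 47.25
Contaminant velocity v_c = v/R = 1.412/47.25 = 0.02989 m/d
t = L/v_c = 326/0.02989 = 10910 d
   = 10910/365 = 29.9 yr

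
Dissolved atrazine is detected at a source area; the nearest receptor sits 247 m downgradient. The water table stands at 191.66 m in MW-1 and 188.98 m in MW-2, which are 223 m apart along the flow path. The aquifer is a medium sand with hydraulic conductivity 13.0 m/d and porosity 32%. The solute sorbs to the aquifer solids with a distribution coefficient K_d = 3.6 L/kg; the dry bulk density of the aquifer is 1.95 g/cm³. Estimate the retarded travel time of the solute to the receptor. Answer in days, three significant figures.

11600 days

Hydraulic gradient i = (191.66 − 188.98) / 223 = 2.68 / 223 = 0.01202
Specific discharge q = 13.0 × 0.01202 = 0.1562 m/d
Average linear velocity = 0.1562 / 0.32 = 0.4882 m/d
Retardation R = 1 + ρ_b·K_d/n = 1 + 1.95×3.6/0.32 = 22.94
Contaminant velocity v_c = v/R = 0.4882/22.94 = 0.02129 m/d
t = L/v_c = 247/0.02129 = 11600 d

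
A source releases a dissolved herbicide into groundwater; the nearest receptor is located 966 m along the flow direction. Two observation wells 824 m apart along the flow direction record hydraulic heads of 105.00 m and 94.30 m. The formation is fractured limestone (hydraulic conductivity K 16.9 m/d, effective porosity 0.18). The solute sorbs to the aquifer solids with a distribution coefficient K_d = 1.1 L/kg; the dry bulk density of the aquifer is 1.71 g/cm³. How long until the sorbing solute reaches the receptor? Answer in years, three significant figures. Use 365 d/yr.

Hydraulic gradient i = (105.00 − 94.30) / 824 = 10.70 / 824 = 0.01299
Specific discharge q = 16.9 × 0.01299 = 0.2195 m/d
Average linear velocity = 0.2195 / 0.18 = 1.219 m/d
Retardation R = 1 + ρ_b·K_d/n = 1 + 1.71×1.1/0.18 = 11.45
Contaminant velocity v_c = v/R = 1.219/11.45 = 0.1065 m/d
t = L/v_c = 966/0.1065 = 9072 d
   = 9072/365 = 24.9 yr

24.9 years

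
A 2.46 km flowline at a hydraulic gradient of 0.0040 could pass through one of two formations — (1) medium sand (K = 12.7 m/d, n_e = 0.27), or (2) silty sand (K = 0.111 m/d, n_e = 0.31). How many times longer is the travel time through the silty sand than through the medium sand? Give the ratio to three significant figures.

131

Unit 1 (medium sand): v = 12.7×0.0040/0.27 = 0.1881 m/d, t = 2460/0.1881 = 13070 d
Unit 2 (silty sand): v = 0.111×0.0040/0.31 = 0.001432 m/d, t = 2460/0.001432 = 1.718e6 d
t(silty sand) / t(medium sand) = 1.718e6/13070 = 131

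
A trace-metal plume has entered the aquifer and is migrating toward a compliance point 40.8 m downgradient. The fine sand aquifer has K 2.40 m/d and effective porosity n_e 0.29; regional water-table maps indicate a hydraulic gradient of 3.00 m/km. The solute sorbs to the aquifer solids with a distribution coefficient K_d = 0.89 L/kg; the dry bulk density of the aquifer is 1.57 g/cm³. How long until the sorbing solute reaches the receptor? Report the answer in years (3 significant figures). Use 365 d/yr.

Darcy flux q = K·i = 2.40 × 0.0030 = 0.007200 m/d
Average linear velocity = 0.007200 / 0.29 = 0.02483 m/d
Retardation R = 1 + ρ_b·K_d/n = 1 + 1.57×0.89/0.29 = 5.818
Contaminant velocity v_c = v/R = 0.02483/5.818 = 0.004267 m/d
t = L/v_c = 40.8/0.004267 = 9561 d
   = 9561/365 = 26.2 yr

26.2 years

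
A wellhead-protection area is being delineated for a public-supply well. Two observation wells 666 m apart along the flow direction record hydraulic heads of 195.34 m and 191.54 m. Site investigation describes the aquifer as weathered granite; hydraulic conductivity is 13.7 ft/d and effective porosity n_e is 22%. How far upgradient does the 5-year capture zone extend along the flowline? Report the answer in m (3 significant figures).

198 m

Hydraulic gradient i = (195.34 − 191.54) / 666 = 3.80 / 666 = 0.005706
K = 13.7 ft/d × 0.3048 = 4.176 m/d
q = Ki = 4.176 × 0.005706 = 0.02383 m/d
Seepage velocity v = q / n = 0.02383 / 0.22 = 0.1083 m/d
T = 5 yr × 365 = 1825 d
L = v × T = 0.1083 × 1825 = 197.6 m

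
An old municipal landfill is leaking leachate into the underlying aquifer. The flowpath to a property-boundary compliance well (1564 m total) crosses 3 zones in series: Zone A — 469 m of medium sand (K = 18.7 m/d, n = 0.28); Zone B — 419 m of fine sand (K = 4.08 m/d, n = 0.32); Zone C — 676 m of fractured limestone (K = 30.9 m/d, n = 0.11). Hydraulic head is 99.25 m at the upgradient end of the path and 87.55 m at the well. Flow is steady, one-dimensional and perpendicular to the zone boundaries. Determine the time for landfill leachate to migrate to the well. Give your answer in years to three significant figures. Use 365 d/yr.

Total head drop ΔH = 99.25 − 87.55 = 11.70 m
Continuity: the same q passes through each zone, so ΔH = q·Σ(L_j/K_j) — the zones act as resistances in series.
Σ(L/K) = 469/18.7 + 419/4.08 + 676/30.9 = 25.08 + 102.7 + 21.88 = 149.7 d
q = ΔH / Σ(L/K) = 11.70 / 149.7 = 0.07818 m/d (same in every zone)
Zone A: v = q/n = 0.07818/0.28 = 0.2792 m/d → t_A = 469/0.2792 = 1680 d
Zone B: v = q/n = 0.07818/0.32 = 0.2443 m/d → t_B = 419/0.2443 = 1715 d
Zone C: v = q/n = 0.07818/0.11 = 0.7107 m/d → t_C = 676/0.7107 = 951.1 d
Total t = 1680 + 1715 + 951.1 = 4346 d
   = 4346 / 365 = 11.9 yr

11.9 years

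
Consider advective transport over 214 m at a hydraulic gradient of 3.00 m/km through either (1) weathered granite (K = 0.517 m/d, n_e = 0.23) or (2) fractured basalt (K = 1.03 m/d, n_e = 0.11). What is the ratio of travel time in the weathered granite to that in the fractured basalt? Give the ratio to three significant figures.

4.17

Unit 1 (weathered granite): v = 0.517×0.0030/0.23 = 0.006743 m/d, t = 214/0.006743 = 31730 d
Unit 2 (fractured basalt): v = 1.03×0.0030/0.11 = 0.02809 m/d, t = 214/0.02809 = 7618 d
t(weathered granite) / t(fractured basalt) = 31730/7618 = 4.17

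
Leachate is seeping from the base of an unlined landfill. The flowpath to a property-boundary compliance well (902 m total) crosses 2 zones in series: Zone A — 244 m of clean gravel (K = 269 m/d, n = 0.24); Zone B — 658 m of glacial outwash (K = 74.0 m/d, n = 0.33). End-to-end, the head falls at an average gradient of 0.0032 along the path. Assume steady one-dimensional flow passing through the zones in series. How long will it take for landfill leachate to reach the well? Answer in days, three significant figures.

Steady 1-D flow in series ⇒ the Darcy flux q is identical in every zone and the zone head losses add (resistances L/K in series).
Σ(L/K) = 244/269 + 658/74.0 = 0.9071 + 8.892 = 9.799 d
K_eq = L_total / Σ(L/K) = 902 / 9.799 = 92.05 m/d
q = K_eq · i = 92.05 × 0.0032 = 0.2946 m/d (same in every zone)
Zone A: v = q/n = 0.2946/0.24 = 1.227 m/d → t_A = 244/1.227 = 198.8 d
Zone B: v = q/n = 0.2946/0.33 = 0.8926 m/d → t_B = 658/0.8926 = 737.2 d
Total t = 198.8 + 737.2 = 936.0 d

936 days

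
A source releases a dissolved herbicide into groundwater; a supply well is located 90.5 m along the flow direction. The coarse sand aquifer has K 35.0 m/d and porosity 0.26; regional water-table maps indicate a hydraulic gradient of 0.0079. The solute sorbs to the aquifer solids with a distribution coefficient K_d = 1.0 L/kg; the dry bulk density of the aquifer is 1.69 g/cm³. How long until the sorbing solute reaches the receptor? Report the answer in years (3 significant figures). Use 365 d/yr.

1.75 years

Darcy flux q = K·i = 35.0 × 0.0079 = 0.2765 m/d
v = Ki/n = 35.0·0.0079/0.26 = 1.063 m/d
Retardation R = 1 + ρ_b·K_d/n = 1 + 1.69×1.0/0.26 = 7.500
Contaminant velocity v_c = v/R = 1.063/7.500 = 0.1418 m/d
t = L/v_c = 90.5/0.1418 = 638.2 d
   = 638.2/365 = 1.75 yr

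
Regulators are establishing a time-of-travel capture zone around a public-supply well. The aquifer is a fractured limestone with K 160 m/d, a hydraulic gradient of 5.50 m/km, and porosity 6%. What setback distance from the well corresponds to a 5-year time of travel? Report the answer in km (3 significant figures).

Specific discharge q = 160 × 0.0055 = 0.8800 m/d
Average linear velocity = 0.8800 / 0.06 = 14.67 m/d
T = 5 yr × 365 = 1825 d
L = v × T = 14.67 × 1825 = 26770 m
   = 26.8 km

26.8 km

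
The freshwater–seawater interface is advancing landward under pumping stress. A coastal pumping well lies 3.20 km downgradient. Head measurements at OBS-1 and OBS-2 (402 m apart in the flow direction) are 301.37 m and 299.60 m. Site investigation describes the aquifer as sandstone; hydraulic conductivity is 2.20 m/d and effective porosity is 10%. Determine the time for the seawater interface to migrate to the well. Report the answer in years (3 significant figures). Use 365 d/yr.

Hydraulic gradient i = (301.37 − 299.60) / 402 = 1.77 / 402 = 0.004403
Darcy flux q = K·i = 2.20 × 0.004403 = 0.009687 m/d
Seepage velocity v = q / n = 0.009687 / 0.10 = 0.09687 m/d
L = 3.20 km = 3200 m
t = L / v = 3200 / 0.09687 = 33040 d
   = 33040 / 365 = 90.5 yr

90.5 years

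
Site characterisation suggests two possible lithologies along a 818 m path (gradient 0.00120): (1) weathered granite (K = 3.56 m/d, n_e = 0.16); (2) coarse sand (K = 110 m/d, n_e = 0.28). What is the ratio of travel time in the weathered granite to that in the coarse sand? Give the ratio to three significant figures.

17.7

Unit 1 (weathered granite): v = 3.56×0.0012/0.16 = 0.02670 m/d, t = 818/0.02670 = 30640 d
Unit 2 (coarse sand): v = 110×0.0012/0.28 = 0.4714 m/d, t = 818/0.4714 = 1735 d
t(weathered granite) / t(coarse sand) = 30640/1735 = 17.7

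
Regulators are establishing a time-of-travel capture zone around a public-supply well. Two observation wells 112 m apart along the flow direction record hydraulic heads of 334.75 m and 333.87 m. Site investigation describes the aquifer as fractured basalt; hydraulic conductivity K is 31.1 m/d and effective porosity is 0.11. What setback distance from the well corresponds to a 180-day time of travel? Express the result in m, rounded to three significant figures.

Hydraulic gradient i = (334.75 − 333.87) / 112 = 0.88 / 112 = 0.007857
Specific discharge q = 31.1 × 0.007857 = 0.2444 m/d
v = Ki/n = 31.1·0.007857/0.11 = 2.221 m/d
L = v × T = 2.221 × 180 = 399.9 m

400 m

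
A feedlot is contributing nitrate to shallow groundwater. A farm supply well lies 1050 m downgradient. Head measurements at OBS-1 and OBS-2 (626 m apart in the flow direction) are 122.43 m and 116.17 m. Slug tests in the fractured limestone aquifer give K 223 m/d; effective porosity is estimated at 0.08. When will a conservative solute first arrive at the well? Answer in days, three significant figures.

37.7 days

Hydraulic gradient i = (122.43 − 116.17) / 626 = 6.26 / 626 = 0.01000
Darcy flux q = K·i = 223 × 0.01000 = 2.230 m/d
Average linear velocity = 2.230 / 0.08 = 27.88 m/d
t = L / v = 1050 / 27.88 = 37.67 d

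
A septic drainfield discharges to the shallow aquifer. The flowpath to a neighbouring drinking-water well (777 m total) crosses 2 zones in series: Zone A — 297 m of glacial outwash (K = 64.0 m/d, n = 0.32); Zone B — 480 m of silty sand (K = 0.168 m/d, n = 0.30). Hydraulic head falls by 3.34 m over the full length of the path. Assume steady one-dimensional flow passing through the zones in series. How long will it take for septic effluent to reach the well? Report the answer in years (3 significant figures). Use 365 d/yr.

Continuity: the same q passes through each zone, so ΔH = q·Σ(L_j/K_j) — the zones act as resistances in series.
Σ(L/K) = 297/64.0 + 480/0.168 = 4.641 + 2857 = 2862 d
q = ΔH / Σ(L/K) = 3.34 / 2862 = 0.001167 m/d (same in every zone)
Zone A: v = q/n = 0.001167/0.32 = 0.003647 m/d → t_A = 297/0.003647 = 81430 d
Zone B: v = q/n = 0.001167/0.30 = 0.003890 m/d → t_B = 480/0.003890 = 123400 d
Total t = 81430 + 123400 = 204800 d
   = 204800 / 365 = 561 yr

561 years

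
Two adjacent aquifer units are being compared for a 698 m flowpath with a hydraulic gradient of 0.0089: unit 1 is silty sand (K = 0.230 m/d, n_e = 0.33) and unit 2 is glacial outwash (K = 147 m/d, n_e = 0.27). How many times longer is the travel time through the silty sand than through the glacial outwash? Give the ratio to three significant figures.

781

Unit 1 (silty sand): v = 0.230×0.0089/0.33 = 0.006203 m/d, t = 698/0.006203 = 112500 d
Unit 2 (glacial outwash): v = 147×0.0089/0.27 = 4.846 m/d, t = 698/4.846 = 144.0 d
t(silty sand) / t(glacial outwash) = 112500/144.0 = 781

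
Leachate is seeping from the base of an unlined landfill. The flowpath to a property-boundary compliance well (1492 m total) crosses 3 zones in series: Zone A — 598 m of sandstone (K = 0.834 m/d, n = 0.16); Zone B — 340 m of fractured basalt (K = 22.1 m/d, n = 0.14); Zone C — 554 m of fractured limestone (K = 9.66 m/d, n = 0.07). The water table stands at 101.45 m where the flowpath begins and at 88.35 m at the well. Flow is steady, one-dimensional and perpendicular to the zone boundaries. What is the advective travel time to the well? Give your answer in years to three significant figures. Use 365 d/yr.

30.1 years

Total head drop ΔH = 101.45 − 88.35 = 13.10 m
Continuity: the same q passes through each zone, so ΔH = q·Σ(L_j/K_j) — the zones act as resistances in series.
Σ(L/K) = 598/0.834 + 340/22.1 + 554/9.66 = 717.0 + 15.38 + 57.35 = 789.8 d
q = ΔH / Σ(L/K) = 13.10 / 789.8 = 0.01659 m/d (same in every zone)
Zone A: v = q/n = 0.01659/0.16 = 0.1037 m/d → t_A = 598/0.1037 = 5768 d
Zone B: v = q/n = 0.01659/0.14 = 0.1185 m/d → t_B = 340/0.1185 = 2870 d
Zone C: v = q/n = 0.01659/0.07 = 0.2370 m/d → t_C = 554/0.2370 = 2338 d
Total t = 5768 + 2870 + 2338 = 10980 d
   = 10980 / 365 = 30.1 yr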